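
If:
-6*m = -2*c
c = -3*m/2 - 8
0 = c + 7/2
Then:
No Solution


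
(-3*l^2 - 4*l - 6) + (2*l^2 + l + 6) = -l^2 - 3*l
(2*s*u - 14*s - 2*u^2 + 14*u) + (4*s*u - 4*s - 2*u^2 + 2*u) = 6*s*u - 18*s - 4*u^2 + 16*u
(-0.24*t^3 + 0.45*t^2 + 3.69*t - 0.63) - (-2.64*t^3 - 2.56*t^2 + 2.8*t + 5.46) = 2.4*t^3 + 3.01*t^2 + 0.89*t - 6.09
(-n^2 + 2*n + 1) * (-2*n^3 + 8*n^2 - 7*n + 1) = 2*n^5 - 12*n^4 + 21*n^3 - 7*n^2 - 5*n + 1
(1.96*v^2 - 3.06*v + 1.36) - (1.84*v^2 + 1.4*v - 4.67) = 0.12*v^2 - 4.46*v + 6.03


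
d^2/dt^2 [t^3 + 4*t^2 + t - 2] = 6*t + 8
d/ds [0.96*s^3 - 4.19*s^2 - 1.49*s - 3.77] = 2.88*s^2 - 8.38*s - 1.49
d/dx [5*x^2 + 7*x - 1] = 10*x + 7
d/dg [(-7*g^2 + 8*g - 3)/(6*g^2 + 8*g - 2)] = 2*(-13*g^2 + 8*g + 1)/(9*g^4 + 24*g^3 + 10*g^2 - 8*g + 1)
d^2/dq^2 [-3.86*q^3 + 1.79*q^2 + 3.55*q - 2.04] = 3.58 - 23.16*q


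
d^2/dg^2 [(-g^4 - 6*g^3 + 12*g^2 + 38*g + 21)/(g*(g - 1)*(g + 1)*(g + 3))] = 2*(-3*g^6 + 42*g^5 + 183*g^4 + 416*g^3 + 63*g^2 - 378*g + 189)/(g^3*(g^6 + 6*g^5 + 3*g^4 - 28*g^3 - 9*g^2 + 54*g - 27))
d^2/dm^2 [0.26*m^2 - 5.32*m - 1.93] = 0.520000000000000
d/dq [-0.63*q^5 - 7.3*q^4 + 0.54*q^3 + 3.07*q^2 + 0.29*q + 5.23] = -3.15*q^4 - 29.2*q^3 + 1.62*q^2 + 6.14*q + 0.29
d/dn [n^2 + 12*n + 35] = 2*n + 12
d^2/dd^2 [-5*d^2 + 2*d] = -10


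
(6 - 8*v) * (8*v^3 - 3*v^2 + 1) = -64*v^4 + 72*v^3 - 18*v^2 - 8*v + 6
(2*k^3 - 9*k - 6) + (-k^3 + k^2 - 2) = k^3 + k^2 - 9*k - 8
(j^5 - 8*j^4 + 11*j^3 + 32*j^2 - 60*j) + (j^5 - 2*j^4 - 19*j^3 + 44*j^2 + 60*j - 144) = 2*j^5 - 10*j^4 - 8*j^3 + 76*j^2 - 144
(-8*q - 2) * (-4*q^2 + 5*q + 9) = 32*q^3 - 32*q^2 - 82*q - 18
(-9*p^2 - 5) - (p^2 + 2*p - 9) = -10*p^2 - 2*p + 4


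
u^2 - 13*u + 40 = (u - 8)*(u - 5)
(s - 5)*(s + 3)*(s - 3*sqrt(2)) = s^3 - 3*sqrt(2)*s^2 - 2*s^2 - 15*s + 6*sqrt(2)*s + 45*sqrt(2)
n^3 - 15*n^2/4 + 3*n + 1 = (n - 2)^2*(n + 1/4)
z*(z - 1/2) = z^2 - z/2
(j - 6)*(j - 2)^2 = j^3 - 10*j^2 + 28*j - 24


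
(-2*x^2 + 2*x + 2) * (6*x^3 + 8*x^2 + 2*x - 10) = -12*x^5 - 4*x^4 + 24*x^3 + 40*x^2 - 16*x - 20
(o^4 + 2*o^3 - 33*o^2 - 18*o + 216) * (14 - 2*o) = -2*o^5 + 10*o^4 + 94*o^3 - 426*o^2 - 684*o + 3024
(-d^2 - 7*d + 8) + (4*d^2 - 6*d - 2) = 3*d^2 - 13*d + 6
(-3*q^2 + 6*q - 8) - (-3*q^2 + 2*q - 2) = 4*q - 6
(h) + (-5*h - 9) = -4*h - 9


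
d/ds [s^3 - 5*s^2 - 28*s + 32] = 3*s^2 - 10*s - 28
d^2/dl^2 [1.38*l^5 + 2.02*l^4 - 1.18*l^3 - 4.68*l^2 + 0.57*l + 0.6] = 27.6*l^3 + 24.24*l^2 - 7.08*l - 9.36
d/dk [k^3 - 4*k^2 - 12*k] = 3*k^2 - 8*k - 12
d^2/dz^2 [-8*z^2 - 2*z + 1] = -16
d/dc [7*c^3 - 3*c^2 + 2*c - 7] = 21*c^2 - 6*c + 2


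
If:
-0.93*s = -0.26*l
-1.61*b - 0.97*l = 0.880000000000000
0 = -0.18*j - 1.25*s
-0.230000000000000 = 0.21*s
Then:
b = 1.81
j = 7.61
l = -3.92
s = -1.10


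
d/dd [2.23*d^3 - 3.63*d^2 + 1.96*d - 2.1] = 6.69*d^2 - 7.26*d + 1.96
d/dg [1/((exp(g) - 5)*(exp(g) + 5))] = -2*exp(2*g)/(exp(4*g) - 50*exp(2*g) + 625)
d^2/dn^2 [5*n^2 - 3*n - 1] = 10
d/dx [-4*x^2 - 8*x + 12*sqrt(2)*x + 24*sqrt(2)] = -8*x - 8 + 12*sqrt(2)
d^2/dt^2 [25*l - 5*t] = 0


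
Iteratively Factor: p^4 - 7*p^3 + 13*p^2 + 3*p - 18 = (p - 3)*(p^3 - 4*p^2 + p + 6) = (p - 3)^2*(p^2 - p - 2) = (p - 3)^2*(p - 2)*(p + 1)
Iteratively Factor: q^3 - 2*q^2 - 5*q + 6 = (q - 3)*(q^2 + q - 2) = (q - 3)*(q - 1)*(q + 2)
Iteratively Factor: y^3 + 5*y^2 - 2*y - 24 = (y + 4)*(y^2 + y - 6) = (y + 3)*(y + 4)*(y - 2)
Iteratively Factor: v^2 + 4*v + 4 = (v + 2)*(v + 2)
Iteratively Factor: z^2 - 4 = (z + 2)*(z - 2)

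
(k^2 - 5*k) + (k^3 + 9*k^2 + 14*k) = k^3 + 10*k^2 + 9*k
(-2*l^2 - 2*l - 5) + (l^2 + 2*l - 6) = -l^2 - 11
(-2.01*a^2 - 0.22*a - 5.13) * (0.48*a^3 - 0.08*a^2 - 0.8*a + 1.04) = -0.9648*a^5 + 0.0552*a^4 - 0.8368*a^3 - 1.504*a^2 + 3.8752*a - 5.3352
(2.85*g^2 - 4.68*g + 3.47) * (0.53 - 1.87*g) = -5.3295*g^3 + 10.2621*g^2 - 8.9693*g + 1.8391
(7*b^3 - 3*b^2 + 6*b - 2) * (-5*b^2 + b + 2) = -35*b^5 + 22*b^4 - 19*b^3 + 10*b^2 + 10*b - 4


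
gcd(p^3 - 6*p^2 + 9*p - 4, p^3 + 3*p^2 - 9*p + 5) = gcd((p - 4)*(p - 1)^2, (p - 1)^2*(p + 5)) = p^2 - 2*p + 1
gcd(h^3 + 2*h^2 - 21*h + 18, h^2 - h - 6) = h - 3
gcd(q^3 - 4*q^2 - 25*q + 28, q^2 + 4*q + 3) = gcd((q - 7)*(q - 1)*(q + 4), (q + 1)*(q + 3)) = 1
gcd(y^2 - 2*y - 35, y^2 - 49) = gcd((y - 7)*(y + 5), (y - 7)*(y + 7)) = y - 7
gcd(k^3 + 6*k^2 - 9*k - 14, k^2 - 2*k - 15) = 1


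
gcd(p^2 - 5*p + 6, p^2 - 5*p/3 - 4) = p - 3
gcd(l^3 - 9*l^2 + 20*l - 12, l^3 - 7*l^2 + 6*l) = l^2 - 7*l + 6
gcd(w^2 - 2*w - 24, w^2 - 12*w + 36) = w - 6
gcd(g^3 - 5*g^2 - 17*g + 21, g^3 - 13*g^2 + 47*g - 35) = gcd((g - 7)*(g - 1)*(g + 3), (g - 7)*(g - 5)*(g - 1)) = g^2 - 8*g + 7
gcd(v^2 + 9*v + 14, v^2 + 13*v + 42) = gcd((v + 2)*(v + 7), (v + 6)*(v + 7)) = v + 7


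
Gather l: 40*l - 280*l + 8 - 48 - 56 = -240*l - 96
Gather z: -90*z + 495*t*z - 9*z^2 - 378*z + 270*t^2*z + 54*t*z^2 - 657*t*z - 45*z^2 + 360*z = z^2*(54*t - 54) + z*(270*t^2 - 162*t - 108)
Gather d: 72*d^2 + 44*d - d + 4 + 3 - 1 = 72*d^2 + 43*d + 6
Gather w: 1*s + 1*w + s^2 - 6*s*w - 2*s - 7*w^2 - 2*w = s^2 - s - 7*w^2 + w*(-6*s - 1)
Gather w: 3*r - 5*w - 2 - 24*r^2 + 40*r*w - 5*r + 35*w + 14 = -24*r^2 - 2*r + w*(40*r + 30) + 12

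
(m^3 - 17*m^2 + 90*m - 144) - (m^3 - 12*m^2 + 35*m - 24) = -5*m^2 + 55*m - 120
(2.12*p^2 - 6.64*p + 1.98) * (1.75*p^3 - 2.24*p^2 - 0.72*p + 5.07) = 3.71*p^5 - 16.3688*p^4 + 16.8122*p^3 + 11.094*p^2 - 35.0904*p + 10.0386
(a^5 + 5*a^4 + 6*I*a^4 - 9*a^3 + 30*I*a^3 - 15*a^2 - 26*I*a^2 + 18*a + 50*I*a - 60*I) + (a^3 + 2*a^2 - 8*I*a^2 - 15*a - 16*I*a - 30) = a^5 + 5*a^4 + 6*I*a^4 - 8*a^3 + 30*I*a^3 - 13*a^2 - 34*I*a^2 + 3*a + 34*I*a - 30 - 60*I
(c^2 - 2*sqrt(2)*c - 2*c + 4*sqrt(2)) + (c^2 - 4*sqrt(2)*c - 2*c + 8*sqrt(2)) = 2*c^2 - 6*sqrt(2)*c - 4*c + 12*sqrt(2)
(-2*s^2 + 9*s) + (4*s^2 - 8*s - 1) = 2*s^2 + s - 1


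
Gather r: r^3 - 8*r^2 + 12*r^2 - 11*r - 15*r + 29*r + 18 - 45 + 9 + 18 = r^3 + 4*r^2 + 3*r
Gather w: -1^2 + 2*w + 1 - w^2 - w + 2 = -w^2 + w + 2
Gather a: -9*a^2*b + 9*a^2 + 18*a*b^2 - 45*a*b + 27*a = a^2*(9 - 9*b) + a*(18*b^2 - 45*b + 27)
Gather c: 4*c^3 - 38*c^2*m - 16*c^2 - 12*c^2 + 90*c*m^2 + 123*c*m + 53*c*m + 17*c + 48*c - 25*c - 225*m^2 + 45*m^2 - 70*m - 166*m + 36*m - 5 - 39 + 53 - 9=4*c^3 + c^2*(-38*m - 28) + c*(90*m^2 + 176*m + 40) - 180*m^2 - 200*m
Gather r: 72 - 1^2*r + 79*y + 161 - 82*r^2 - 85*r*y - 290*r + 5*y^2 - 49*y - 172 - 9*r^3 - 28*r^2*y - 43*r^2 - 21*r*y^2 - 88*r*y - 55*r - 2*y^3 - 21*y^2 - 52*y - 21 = -9*r^3 + r^2*(-28*y - 125) + r*(-21*y^2 - 173*y - 346) - 2*y^3 - 16*y^2 - 22*y + 40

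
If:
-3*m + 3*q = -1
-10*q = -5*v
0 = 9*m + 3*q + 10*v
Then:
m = 23/96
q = -3/32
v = -3/16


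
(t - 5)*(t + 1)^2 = t^3 - 3*t^2 - 9*t - 5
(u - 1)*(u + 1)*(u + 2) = u^3 + 2*u^2 - u - 2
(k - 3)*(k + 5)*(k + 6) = k^3 + 8*k^2 - 3*k - 90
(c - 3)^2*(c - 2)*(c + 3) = c^4 - 5*c^3 - 3*c^2 + 45*c - 54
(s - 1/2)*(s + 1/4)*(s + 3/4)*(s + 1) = s^4 + 3*s^3/2 + 3*s^2/16 - 13*s/32 - 3/32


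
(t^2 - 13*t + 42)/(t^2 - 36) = (t - 7)/(t + 6)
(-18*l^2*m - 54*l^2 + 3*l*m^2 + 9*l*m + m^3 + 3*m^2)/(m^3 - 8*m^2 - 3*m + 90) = (-18*l^2 + 3*l*m + m^2)/(m^2 - 11*m + 30)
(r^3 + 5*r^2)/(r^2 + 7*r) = r*(r + 5)/(r + 7)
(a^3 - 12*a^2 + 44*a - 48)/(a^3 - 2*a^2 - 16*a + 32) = (a - 6)/(a + 4)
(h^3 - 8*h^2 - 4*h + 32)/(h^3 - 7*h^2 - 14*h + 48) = (h + 2)/(h + 3)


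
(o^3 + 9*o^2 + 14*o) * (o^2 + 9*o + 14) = o^5 + 18*o^4 + 109*o^3 + 252*o^2 + 196*o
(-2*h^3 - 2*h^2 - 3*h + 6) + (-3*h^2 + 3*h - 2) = -2*h^3 - 5*h^2 + 4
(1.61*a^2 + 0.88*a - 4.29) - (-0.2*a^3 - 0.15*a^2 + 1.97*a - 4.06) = 0.2*a^3 + 1.76*a^2 - 1.09*a - 0.23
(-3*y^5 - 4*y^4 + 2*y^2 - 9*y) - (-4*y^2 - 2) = -3*y^5 - 4*y^4 + 6*y^2 - 9*y + 2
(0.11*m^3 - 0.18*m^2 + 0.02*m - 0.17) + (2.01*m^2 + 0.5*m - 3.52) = 0.11*m^3 + 1.83*m^2 + 0.52*m - 3.69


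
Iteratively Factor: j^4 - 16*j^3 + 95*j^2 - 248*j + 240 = (j - 5)*(j^3 - 11*j^2 + 40*j - 48) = (j - 5)*(j - 4)*(j^2 - 7*j + 12) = (j - 5)*(j - 4)*(j - 3)*(j - 4)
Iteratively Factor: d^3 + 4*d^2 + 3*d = (d)*(d^2 + 4*d + 3) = d*(d + 1)*(d + 3)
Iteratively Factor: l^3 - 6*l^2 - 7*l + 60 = (l + 3)*(l^2 - 9*l + 20) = (l - 5)*(l + 3)*(l - 4)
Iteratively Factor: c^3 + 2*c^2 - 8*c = (c + 4)*(c^2 - 2*c) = (c - 2)*(c + 4)*(c)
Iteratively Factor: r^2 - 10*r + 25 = (r - 5)*(r - 5)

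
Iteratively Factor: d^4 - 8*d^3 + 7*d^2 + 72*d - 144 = (d + 3)*(d^3 - 11*d^2 + 40*d - 48) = (d - 4)*(d + 3)*(d^2 - 7*d + 12) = (d - 4)*(d - 3)*(d + 3)*(d - 4)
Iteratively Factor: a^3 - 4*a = (a - 2)*(a^2 + 2*a) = a*(a - 2)*(a + 2)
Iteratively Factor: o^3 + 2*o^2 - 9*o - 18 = (o + 2)*(o^2 - 9) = (o - 3)*(o + 2)*(o + 3)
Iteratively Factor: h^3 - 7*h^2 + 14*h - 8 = (h - 4)*(h^2 - 3*h + 2) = (h - 4)*(h - 2)*(h - 1)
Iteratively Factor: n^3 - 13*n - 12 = (n - 4)*(n^2 + 4*n + 3) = (n - 4)*(n + 3)*(n + 1)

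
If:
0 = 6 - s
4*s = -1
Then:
No Solution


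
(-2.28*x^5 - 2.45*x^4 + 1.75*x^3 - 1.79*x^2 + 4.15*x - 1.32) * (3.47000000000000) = -7.9116*x^5 - 8.5015*x^4 + 6.0725*x^3 - 6.2113*x^2 + 14.4005*x - 4.5804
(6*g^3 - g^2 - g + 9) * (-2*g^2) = -12*g^5 + 2*g^4 + 2*g^3 - 18*g^2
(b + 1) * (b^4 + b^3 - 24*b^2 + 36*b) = b^5 + 2*b^4 - 23*b^3 + 12*b^2 + 36*b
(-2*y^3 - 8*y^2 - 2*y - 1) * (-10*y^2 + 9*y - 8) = 20*y^5 + 62*y^4 - 36*y^3 + 56*y^2 + 7*y + 8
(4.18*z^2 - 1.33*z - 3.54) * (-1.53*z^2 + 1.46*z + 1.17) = -6.3954*z^4 + 8.1377*z^3 + 8.365*z^2 - 6.7245*z - 4.1418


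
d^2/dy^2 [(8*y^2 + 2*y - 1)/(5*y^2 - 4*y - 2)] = 10*(42*y^3 + 33*y^2 + 24*y - 2)/(125*y^6 - 300*y^5 + 90*y^4 + 176*y^3 - 36*y^2 - 48*y - 8)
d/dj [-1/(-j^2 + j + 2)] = (1 - 2*j)/(-j^2 + j + 2)^2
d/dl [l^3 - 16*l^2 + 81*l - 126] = 3*l^2 - 32*l + 81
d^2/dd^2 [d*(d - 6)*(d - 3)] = 6*d - 18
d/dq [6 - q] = -1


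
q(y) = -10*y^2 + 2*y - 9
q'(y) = 2 - 20*y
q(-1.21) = -26.06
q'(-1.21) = 26.20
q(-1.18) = -25.28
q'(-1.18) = 25.60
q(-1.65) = -39.52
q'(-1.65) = 35.00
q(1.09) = -18.70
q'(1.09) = -19.80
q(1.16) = -20.14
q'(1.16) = -21.20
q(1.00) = -17.00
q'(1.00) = -18.00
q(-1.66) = -39.88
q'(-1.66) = 35.20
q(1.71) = -34.82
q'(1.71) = -32.20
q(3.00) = -93.00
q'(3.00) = -58.00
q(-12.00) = -1473.00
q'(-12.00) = 242.00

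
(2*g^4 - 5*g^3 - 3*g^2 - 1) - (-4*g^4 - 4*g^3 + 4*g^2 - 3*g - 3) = 6*g^4 - g^3 - 7*g^2 + 3*g + 2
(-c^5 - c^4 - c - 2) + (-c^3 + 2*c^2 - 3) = -c^5 - c^4 - c^3 + 2*c^2 - c - 5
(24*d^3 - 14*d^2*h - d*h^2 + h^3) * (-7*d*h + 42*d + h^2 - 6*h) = -168*d^4*h + 1008*d^4 + 122*d^3*h^2 - 732*d^3*h - 7*d^2*h^3 + 42*d^2*h^2 - 8*d*h^4 + 48*d*h^3 + h^5 - 6*h^4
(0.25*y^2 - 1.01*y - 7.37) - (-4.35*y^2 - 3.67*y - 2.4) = 4.6*y^2 + 2.66*y - 4.97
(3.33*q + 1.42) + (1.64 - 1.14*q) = 2.19*q + 3.06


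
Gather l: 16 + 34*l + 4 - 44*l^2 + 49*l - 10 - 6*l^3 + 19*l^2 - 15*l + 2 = -6*l^3 - 25*l^2 + 68*l + 12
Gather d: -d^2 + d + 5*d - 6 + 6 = -d^2 + 6*d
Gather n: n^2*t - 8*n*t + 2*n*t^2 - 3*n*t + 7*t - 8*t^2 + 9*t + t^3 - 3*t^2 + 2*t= n^2*t + n*(2*t^2 - 11*t) + t^3 - 11*t^2 + 18*t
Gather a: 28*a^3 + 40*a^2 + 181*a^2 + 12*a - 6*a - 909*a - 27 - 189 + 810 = 28*a^3 + 221*a^2 - 903*a + 594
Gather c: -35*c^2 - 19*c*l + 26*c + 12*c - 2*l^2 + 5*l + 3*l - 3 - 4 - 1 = -35*c^2 + c*(38 - 19*l) - 2*l^2 + 8*l - 8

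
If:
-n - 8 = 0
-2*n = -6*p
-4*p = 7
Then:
No Solution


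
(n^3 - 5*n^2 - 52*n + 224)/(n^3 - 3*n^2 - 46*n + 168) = (n - 8)/(n - 6)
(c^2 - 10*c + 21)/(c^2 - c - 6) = (c - 7)/(c + 2)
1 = 1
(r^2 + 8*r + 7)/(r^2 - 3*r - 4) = (r + 7)/(r - 4)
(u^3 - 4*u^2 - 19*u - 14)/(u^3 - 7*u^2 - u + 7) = (u + 2)/(u - 1)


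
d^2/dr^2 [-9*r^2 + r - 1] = -18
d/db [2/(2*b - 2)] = -1/(b - 1)^2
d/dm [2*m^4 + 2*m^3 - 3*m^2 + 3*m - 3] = 8*m^3 + 6*m^2 - 6*m + 3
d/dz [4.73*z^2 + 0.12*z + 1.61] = 9.46*z + 0.12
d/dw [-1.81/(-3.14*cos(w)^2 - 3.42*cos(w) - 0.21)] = (11.3668*cos(w) + 6.1902)*sin(w)/(3.14*cos(w)^2 + 3.42*cos(w) + 0.21)^2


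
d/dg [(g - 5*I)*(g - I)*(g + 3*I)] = 3*g^2 - 6*I*g + 13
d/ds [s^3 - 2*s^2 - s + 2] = 3*s^2 - 4*s - 1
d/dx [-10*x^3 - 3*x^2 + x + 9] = -30*x^2 - 6*x + 1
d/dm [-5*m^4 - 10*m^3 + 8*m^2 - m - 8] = -20*m^3 - 30*m^2 + 16*m - 1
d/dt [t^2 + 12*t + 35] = 2*t + 12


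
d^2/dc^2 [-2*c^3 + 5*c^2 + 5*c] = 10 - 12*c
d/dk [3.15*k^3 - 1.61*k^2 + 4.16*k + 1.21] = 9.45*k^2 - 3.22*k + 4.16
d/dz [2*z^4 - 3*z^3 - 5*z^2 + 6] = z*(8*z^2 - 9*z - 10)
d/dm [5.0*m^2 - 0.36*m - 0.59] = 10.0*m - 0.36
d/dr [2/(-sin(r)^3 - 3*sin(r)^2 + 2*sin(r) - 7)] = 2*(3*sin(r)^2 + 6*sin(r) - 2)*cos(r)/(sin(r)^3 + 3*sin(r)^2 - 2*sin(r) + 7)^2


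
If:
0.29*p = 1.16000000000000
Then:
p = 4.00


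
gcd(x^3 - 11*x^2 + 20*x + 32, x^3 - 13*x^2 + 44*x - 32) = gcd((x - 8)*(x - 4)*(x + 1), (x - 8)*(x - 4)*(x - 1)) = x^2 - 12*x + 32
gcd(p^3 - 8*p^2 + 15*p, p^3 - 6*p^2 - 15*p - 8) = 1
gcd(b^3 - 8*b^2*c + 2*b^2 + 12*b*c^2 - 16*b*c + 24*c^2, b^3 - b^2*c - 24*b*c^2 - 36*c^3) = b - 6*c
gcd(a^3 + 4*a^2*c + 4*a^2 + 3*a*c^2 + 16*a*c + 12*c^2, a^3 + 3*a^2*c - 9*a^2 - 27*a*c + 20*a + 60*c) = a + 3*c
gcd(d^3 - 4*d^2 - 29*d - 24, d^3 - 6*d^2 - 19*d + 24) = d^2 - 5*d - 24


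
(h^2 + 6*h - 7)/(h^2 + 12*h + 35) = (h - 1)/(h + 5)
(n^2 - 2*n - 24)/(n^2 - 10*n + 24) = (n + 4)/(n - 4)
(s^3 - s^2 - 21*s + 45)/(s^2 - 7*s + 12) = (s^2 + 2*s - 15)/(s - 4)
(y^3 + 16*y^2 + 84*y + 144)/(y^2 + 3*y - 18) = (y^2 + 10*y + 24)/(y - 3)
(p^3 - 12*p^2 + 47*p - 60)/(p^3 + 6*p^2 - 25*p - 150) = (p^2 - 7*p + 12)/(p^2 + 11*p + 30)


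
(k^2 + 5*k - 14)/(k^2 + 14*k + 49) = (k - 2)/(k + 7)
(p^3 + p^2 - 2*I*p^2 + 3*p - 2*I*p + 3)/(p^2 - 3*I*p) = p + 1 + I + I/p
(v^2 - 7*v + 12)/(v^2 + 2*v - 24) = (v - 3)/(v + 6)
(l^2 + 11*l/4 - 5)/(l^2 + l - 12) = (l - 5/4)/(l - 3)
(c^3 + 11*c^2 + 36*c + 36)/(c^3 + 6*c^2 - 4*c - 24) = (c + 3)/(c - 2)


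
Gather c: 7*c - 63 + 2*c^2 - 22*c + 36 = 2*c^2 - 15*c - 27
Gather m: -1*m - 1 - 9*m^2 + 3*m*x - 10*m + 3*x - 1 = -9*m^2 + m*(3*x - 11) + 3*x - 2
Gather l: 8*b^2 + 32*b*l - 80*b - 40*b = 8*b^2 + 32*b*l - 120*b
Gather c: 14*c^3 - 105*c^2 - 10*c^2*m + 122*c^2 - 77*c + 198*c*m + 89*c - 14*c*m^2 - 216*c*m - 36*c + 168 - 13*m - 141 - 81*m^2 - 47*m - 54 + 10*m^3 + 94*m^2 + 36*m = 14*c^3 + c^2*(17 - 10*m) + c*(-14*m^2 - 18*m - 24) + 10*m^3 + 13*m^2 - 24*m - 27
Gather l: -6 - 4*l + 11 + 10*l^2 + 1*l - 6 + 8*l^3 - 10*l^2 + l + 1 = 8*l^3 - 2*l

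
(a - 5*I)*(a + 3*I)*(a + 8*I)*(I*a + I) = I*a^4 - 6*a^3 + I*a^3 - 6*a^2 + 31*I*a^2 - 120*a + 31*I*a - 120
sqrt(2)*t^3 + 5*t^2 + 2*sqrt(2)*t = t*(t + 2*sqrt(2))*(sqrt(2)*t + 1)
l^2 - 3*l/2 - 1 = (l - 2)*(l + 1/2)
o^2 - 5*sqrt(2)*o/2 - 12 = (o - 4*sqrt(2))*(o + 3*sqrt(2)/2)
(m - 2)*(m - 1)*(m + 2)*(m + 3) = m^4 + 2*m^3 - 7*m^2 - 8*m + 12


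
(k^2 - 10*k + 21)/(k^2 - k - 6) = (k - 7)/(k + 2)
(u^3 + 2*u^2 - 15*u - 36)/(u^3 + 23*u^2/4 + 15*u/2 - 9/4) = 4*(u - 4)/(4*u - 1)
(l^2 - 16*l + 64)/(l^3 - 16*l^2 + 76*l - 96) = (l - 8)/(l^2 - 8*l + 12)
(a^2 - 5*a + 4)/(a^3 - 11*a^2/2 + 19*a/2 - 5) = 2*(a - 4)/(2*a^2 - 9*a + 10)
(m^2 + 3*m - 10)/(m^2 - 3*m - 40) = (m - 2)/(m - 8)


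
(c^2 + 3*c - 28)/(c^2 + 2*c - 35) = (c - 4)/(c - 5)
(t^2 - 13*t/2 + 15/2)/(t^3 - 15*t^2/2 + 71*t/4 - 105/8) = 4*(t - 5)/(4*t^2 - 24*t + 35)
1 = 1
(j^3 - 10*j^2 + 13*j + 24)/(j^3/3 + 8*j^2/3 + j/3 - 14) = 3*(j^3 - 10*j^2 + 13*j + 24)/(j^3 + 8*j^2 + j - 42)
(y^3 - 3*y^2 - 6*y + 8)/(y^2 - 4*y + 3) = (y^2 - 2*y - 8)/(y - 3)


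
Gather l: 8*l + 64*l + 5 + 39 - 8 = 72*l + 36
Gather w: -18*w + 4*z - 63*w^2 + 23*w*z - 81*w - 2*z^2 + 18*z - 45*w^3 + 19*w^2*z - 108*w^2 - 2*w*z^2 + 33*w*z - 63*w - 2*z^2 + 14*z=-45*w^3 + w^2*(19*z - 171) + w*(-2*z^2 + 56*z - 162) - 4*z^2 + 36*z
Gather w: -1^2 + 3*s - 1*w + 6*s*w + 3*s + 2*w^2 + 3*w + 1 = 6*s + 2*w^2 + w*(6*s + 2)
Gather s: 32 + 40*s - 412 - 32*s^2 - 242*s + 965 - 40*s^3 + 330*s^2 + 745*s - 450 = -40*s^3 + 298*s^2 + 543*s + 135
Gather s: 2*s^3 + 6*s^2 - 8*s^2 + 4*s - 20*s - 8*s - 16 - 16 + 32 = 2*s^3 - 2*s^2 - 24*s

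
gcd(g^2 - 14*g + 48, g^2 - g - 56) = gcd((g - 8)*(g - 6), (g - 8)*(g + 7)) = g - 8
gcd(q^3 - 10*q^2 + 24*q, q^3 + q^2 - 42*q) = q^2 - 6*q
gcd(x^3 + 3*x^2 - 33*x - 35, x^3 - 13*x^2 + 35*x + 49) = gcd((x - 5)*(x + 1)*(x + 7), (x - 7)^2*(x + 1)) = x + 1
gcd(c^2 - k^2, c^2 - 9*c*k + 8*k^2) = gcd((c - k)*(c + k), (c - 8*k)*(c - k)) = c - k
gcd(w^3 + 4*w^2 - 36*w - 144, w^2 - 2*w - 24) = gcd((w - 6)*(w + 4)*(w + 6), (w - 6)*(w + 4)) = w^2 - 2*w - 24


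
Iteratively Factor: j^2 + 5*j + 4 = (j + 1)*(j + 4)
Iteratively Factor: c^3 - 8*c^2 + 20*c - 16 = (c - 2)*(c^2 - 6*c + 8) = (c - 2)^2*(c - 4)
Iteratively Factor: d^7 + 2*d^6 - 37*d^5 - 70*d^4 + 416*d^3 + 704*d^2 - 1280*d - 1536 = (d + 4)*(d^6 - 2*d^5 - 29*d^4 + 46*d^3 + 232*d^2 - 224*d - 384) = (d + 4)^2*(d^5 - 6*d^4 - 5*d^3 + 66*d^2 - 32*d - 96) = (d - 4)*(d + 4)^2*(d^4 - 2*d^3 - 13*d^2 + 14*d + 24) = (d - 4)*(d - 2)*(d + 4)^2*(d^3 - 13*d - 12) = (d - 4)^2*(d - 2)*(d + 4)^2*(d^2 + 4*d + 3) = (d - 4)^2*(d - 2)*(d + 1)*(d + 4)^2*(d + 3)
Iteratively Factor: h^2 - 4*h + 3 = (h - 1)*(h - 3)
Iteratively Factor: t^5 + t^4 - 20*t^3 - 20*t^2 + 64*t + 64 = (t - 4)*(t^4 + 5*t^3 - 20*t - 16) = (t - 4)*(t + 4)*(t^3 + t^2 - 4*t - 4) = (t - 4)*(t + 2)*(t + 4)*(t^2 - t - 2) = (t - 4)*(t - 2)*(t + 2)*(t + 4)*(t + 1)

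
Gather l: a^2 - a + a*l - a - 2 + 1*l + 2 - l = a^2 + a*l - 2*a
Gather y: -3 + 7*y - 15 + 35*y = 42*y - 18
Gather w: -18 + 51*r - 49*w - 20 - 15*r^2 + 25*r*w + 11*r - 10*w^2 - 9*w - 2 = -15*r^2 + 62*r - 10*w^2 + w*(25*r - 58) - 40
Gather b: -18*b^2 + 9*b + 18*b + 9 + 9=-18*b^2 + 27*b + 18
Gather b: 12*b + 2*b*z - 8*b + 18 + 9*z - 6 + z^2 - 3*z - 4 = b*(2*z + 4) + z^2 + 6*z + 8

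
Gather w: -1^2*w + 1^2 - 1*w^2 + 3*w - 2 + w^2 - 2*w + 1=0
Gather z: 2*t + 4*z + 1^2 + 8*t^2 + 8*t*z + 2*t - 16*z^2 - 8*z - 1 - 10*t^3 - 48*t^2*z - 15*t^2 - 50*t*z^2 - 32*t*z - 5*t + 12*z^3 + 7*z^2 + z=-10*t^3 - 7*t^2 - t + 12*z^3 + z^2*(-50*t - 9) + z*(-48*t^2 - 24*t - 3)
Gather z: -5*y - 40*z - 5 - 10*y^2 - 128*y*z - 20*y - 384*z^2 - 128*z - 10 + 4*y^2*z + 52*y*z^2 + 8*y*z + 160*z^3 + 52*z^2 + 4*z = -10*y^2 - 25*y + 160*z^3 + z^2*(52*y - 332) + z*(4*y^2 - 120*y - 164) - 15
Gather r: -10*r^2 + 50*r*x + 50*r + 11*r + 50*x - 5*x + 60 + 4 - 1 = -10*r^2 + r*(50*x + 61) + 45*x + 63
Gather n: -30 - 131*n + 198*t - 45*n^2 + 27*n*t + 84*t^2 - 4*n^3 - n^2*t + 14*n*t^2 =-4*n^3 + n^2*(-t - 45) + n*(14*t^2 + 27*t - 131) + 84*t^2 + 198*t - 30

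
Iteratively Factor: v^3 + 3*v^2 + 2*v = (v + 1)*(v^2 + 2*v) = v*(v + 1)*(v + 2)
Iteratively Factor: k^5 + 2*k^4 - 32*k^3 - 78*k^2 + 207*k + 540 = (k + 3)*(k^4 - k^3 - 29*k^2 + 9*k + 180) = (k - 5)*(k + 3)*(k^3 + 4*k^2 - 9*k - 36) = (k - 5)*(k + 3)*(k + 4)*(k^2 - 9) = (k - 5)*(k - 3)*(k + 3)*(k + 4)*(k + 3)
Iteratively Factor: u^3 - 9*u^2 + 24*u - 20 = (u - 5)*(u^2 - 4*u + 4) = (u - 5)*(u - 2)*(u - 2)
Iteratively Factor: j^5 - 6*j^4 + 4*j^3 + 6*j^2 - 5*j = (j - 1)*(j^4 - 5*j^3 - j^2 + 5*j) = (j - 5)*(j - 1)*(j^3 - j) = (j - 5)*(j - 1)*(j + 1)*(j^2 - j) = (j - 5)*(j - 1)^2*(j + 1)*(j)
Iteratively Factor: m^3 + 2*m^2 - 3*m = (m + 3)*(m^2 - m) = (m - 1)*(m + 3)*(m)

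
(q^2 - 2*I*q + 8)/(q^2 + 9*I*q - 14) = (q - 4*I)/(q + 7*I)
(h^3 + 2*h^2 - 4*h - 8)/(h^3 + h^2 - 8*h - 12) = (h - 2)/(h - 3)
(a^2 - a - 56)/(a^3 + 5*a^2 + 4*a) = (a^2 - a - 56)/(a*(a^2 + 5*a + 4))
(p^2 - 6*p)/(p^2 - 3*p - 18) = p/(p + 3)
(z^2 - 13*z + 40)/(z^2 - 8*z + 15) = (z - 8)/(z - 3)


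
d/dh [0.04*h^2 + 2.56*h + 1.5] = 0.08*h + 2.56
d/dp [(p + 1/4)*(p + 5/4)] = 2*p + 3/2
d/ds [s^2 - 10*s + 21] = 2*s - 10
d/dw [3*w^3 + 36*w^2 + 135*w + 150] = 9*w^2 + 72*w + 135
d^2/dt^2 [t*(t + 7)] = 2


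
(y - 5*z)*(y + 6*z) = y^2 + y*z - 30*z^2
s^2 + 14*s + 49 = (s + 7)^2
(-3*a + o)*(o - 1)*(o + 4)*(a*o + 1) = -3*a^2*o^3 - 9*a^2*o^2 + 12*a^2*o + a*o^4 + 3*a*o^3 - 7*a*o^2 - 9*a*o + 12*a + o^3 + 3*o^2 - 4*o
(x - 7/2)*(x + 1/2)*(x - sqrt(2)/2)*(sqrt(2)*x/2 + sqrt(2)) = sqrt(2)*x^4/2 - sqrt(2)*x^3/2 - x^3/2 - 31*sqrt(2)*x^2/8 + x^2/2 - 7*sqrt(2)*x/4 + 31*x/8 + 7/4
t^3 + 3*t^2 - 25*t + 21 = (t - 3)*(t - 1)*(t + 7)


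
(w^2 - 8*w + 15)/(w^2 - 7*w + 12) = (w - 5)/(w - 4)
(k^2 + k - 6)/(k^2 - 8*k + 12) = (k + 3)/(k - 6)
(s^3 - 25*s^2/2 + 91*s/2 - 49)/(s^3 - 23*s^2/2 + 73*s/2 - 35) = (2*s - 7)/(2*s - 5)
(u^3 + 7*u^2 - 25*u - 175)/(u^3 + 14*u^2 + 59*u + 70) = (u - 5)/(u + 2)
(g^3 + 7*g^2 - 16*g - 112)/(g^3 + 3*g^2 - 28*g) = (g + 4)/g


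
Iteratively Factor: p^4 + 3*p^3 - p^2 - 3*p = (p + 3)*(p^3 - p) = p*(p + 3)*(p^2 - 1) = p*(p + 1)*(p + 3)*(p - 1)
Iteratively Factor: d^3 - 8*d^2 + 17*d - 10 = (d - 5)*(d^2 - 3*d + 2) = (d - 5)*(d - 1)*(d - 2)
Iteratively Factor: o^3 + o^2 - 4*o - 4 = (o + 2)*(o^2 - o - 2) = (o + 1)*(o + 2)*(o - 2)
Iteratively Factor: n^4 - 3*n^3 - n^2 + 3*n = (n - 1)*(n^3 - 2*n^2 - 3*n) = (n - 3)*(n - 1)*(n^2 + n) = (n - 3)*(n - 1)*(n + 1)*(n)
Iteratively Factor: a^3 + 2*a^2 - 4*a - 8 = (a + 2)*(a^2 - 4) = (a + 2)^2*(a - 2)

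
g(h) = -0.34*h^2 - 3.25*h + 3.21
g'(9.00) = -9.37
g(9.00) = -53.58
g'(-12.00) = 4.91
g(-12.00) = -6.75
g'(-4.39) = -0.26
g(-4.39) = 10.92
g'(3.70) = -5.77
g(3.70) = -13.47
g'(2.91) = -5.23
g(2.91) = -9.13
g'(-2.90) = -1.28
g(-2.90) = 9.78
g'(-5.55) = 0.52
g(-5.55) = 10.77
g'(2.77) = -5.13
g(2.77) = -8.40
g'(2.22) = -4.76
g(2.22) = -5.68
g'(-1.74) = -2.07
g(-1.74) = 7.84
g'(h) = -0.68*h - 3.25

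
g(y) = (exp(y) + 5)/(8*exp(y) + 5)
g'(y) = -8*(exp(y) + 5)*exp(y)/(8*exp(y) + 5)^2 + exp(y)/(8*exp(y) + 5) = -35*exp(y)/(8*exp(y) + 5)^2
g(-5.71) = 1.00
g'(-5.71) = -0.00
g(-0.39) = 0.55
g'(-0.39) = -0.22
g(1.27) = 0.26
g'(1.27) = -0.11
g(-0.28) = 0.52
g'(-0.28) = -0.22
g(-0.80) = 0.63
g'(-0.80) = -0.21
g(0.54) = 0.36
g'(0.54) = -0.17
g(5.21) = 0.13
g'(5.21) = -0.00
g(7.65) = 0.13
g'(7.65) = -0.00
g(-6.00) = 1.00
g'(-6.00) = 0.00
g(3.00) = 0.15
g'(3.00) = -0.03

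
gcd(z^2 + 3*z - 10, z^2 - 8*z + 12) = z - 2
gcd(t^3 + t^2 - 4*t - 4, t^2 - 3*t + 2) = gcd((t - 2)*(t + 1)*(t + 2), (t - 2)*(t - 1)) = t - 2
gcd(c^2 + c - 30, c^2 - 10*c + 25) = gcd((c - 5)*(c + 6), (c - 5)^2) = c - 5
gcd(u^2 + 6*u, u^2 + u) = u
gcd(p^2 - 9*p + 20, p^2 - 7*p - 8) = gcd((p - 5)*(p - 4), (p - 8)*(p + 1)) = 1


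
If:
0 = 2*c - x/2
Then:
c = x/4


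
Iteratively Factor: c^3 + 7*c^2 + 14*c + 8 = (c + 1)*(c^2 + 6*c + 8) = (c + 1)*(c + 2)*(c + 4)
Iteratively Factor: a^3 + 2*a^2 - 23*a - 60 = (a - 5)*(a^2 + 7*a + 12) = (a - 5)*(a + 4)*(a + 3)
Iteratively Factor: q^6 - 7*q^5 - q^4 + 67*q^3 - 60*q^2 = (q - 1)*(q^5 - 6*q^4 - 7*q^3 + 60*q^2) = (q - 5)*(q - 1)*(q^4 - q^3 - 12*q^2) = q*(q - 5)*(q - 1)*(q^3 - q^2 - 12*q) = q*(q - 5)*(q - 1)*(q + 3)*(q^2 - 4*q) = q*(q - 5)*(q - 4)*(q - 1)*(q + 3)*(q)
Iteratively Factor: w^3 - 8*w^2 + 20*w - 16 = (w - 4)*(w^2 - 4*w + 4) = (w - 4)*(w - 2)*(w - 2)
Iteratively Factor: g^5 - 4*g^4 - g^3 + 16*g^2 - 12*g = (g)*(g^4 - 4*g^3 - g^2 + 16*g - 12) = g*(g - 3)*(g^3 - g^2 - 4*g + 4) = g*(g - 3)*(g - 2)*(g^2 + g - 2) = g*(g - 3)*(g - 2)*(g - 1)*(g + 2)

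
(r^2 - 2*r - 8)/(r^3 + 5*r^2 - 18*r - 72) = (r + 2)/(r^2 + 9*r + 18)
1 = 1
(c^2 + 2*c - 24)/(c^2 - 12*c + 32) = (c + 6)/(c - 8)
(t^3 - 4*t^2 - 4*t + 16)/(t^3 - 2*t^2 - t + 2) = (t^2 - 2*t - 8)/(t^2 - 1)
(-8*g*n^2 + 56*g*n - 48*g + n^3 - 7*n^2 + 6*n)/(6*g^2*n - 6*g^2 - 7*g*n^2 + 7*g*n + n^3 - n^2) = (-8*g*n + 48*g + n^2 - 6*n)/(6*g^2 - 7*g*n + n^2)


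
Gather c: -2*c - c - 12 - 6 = -3*c - 18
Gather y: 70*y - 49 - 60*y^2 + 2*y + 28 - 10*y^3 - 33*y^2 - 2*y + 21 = -10*y^3 - 93*y^2 + 70*y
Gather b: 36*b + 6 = 36*b + 6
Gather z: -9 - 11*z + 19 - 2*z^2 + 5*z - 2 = -2*z^2 - 6*z + 8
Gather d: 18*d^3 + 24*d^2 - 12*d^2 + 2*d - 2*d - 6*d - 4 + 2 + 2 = 18*d^3 + 12*d^2 - 6*d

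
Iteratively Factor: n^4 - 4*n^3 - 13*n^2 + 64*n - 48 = (n + 4)*(n^3 - 8*n^2 + 19*n - 12) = (n - 1)*(n + 4)*(n^2 - 7*n + 12) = (n - 4)*(n - 1)*(n + 4)*(n - 3)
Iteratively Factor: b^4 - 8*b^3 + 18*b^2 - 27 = (b - 3)*(b^3 - 5*b^2 + 3*b + 9) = (b - 3)^2*(b^2 - 2*b - 3) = (b - 3)^2*(b + 1)*(b - 3)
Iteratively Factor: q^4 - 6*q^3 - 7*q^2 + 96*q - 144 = (q + 4)*(q^3 - 10*q^2 + 33*q - 36) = (q - 3)*(q + 4)*(q^2 - 7*q + 12) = (q - 4)*(q - 3)*(q + 4)*(q - 3)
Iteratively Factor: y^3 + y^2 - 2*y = (y + 2)*(y^2 - y) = (y - 1)*(y + 2)*(y)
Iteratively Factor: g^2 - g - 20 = (g - 5)*(g + 4)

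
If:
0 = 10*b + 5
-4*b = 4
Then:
No Solution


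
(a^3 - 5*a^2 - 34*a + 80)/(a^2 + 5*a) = a - 10 + 16/a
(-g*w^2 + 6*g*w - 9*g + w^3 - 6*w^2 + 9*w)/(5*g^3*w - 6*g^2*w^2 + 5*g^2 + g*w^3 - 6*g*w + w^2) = (w^2 - 6*w + 9)/(-5*g^2*w + g*w^2 - 5*g + w)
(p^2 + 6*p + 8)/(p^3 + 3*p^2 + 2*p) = (p + 4)/(p*(p + 1))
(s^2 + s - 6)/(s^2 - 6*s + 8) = (s + 3)/(s - 4)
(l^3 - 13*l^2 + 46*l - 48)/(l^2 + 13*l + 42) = (l^3 - 13*l^2 + 46*l - 48)/(l^2 + 13*l + 42)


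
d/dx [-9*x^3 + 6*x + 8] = 6 - 27*x^2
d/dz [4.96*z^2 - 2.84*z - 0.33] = 9.92*z - 2.84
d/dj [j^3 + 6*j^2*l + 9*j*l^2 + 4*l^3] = 3*j^2 + 12*j*l + 9*l^2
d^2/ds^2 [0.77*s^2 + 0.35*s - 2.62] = 1.54000000000000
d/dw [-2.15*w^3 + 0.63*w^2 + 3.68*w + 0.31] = -6.45*w^2 + 1.26*w + 3.68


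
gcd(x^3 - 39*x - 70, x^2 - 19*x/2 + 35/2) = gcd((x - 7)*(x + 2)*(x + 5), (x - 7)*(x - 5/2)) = x - 7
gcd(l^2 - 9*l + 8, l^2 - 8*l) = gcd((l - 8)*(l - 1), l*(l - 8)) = l - 8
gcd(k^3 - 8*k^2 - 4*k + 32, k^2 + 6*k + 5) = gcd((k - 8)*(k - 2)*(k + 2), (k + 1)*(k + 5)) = 1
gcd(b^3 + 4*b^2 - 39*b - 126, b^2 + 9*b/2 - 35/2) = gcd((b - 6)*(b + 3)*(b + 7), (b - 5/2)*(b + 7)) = b + 7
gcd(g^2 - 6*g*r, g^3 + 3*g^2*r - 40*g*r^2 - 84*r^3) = -g + 6*r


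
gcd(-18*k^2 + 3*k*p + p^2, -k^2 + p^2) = 1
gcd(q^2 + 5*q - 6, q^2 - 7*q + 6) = q - 1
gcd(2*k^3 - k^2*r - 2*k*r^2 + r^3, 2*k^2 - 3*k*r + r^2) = 2*k^2 - 3*k*r + r^2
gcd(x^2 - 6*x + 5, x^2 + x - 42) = 1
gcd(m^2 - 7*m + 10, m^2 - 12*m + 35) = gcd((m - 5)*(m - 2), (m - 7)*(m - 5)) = m - 5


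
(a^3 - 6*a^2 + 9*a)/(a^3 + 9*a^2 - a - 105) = a*(a - 3)/(a^2 + 12*a + 35)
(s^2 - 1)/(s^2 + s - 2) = (s + 1)/(s + 2)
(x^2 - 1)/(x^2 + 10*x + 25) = (x^2 - 1)/(x^2 + 10*x + 25)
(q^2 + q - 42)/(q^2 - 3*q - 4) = (-q^2 - q + 42)/(-q^2 + 3*q + 4)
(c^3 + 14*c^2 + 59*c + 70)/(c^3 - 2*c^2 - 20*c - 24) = (c^2 + 12*c + 35)/(c^2 - 4*c - 12)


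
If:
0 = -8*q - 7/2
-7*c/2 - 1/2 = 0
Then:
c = -1/7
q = -7/16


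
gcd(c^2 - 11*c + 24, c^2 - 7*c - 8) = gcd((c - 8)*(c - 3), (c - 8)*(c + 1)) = c - 8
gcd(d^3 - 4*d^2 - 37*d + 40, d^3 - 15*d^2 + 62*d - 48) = d^2 - 9*d + 8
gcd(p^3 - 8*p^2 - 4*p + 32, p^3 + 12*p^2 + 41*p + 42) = p + 2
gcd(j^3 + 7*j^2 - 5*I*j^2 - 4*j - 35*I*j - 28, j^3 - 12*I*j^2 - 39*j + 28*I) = j^2 - 5*I*j - 4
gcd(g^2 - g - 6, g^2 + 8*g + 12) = g + 2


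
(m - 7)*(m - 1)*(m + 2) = m^3 - 6*m^2 - 9*m + 14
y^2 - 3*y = y*(y - 3)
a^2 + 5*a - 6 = (a - 1)*(a + 6)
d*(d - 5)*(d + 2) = d^3 - 3*d^2 - 10*d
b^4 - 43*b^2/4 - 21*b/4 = b*(b - 7/2)*(b + 1/2)*(b + 3)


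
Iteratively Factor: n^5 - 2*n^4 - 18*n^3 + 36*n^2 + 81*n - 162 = (n - 3)*(n^4 + n^3 - 15*n^2 - 9*n + 54) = (n - 3)*(n + 3)*(n^3 - 2*n^2 - 9*n + 18) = (n - 3)*(n - 2)*(n + 3)*(n^2 - 9) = (n - 3)^2*(n - 2)*(n + 3)*(n + 3)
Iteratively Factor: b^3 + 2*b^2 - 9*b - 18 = (b + 3)*(b^2 - b - 6) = (b + 2)*(b + 3)*(b - 3)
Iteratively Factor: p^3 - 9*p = (p)*(p^2 - 9) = p*(p + 3)*(p - 3)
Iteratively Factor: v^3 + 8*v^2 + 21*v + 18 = (v + 2)*(v^2 + 6*v + 9) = (v + 2)*(v + 3)*(v + 3)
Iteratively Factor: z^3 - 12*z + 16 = (z - 2)*(z^2 + 2*z - 8) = (z - 2)*(z + 4)*(z - 2)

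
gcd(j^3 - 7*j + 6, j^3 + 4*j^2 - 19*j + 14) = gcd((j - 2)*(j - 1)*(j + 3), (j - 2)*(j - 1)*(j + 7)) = j^2 - 3*j + 2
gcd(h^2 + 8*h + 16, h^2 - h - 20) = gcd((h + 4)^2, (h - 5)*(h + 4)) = h + 4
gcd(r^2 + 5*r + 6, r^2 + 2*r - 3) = r + 3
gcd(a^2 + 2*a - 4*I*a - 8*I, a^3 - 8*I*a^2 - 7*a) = 1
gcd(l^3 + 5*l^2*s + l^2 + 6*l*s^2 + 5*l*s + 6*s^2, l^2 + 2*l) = 1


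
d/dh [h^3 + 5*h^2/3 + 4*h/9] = 3*h^2 + 10*h/3 + 4/9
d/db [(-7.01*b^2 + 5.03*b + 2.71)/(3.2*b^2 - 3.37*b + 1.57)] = (7.5277*b^2 - 39.3554*b + 17.0298)/(10.24*b^4 - 21.568*b^3 + 21.4049*b^2 - 10.5818*b + 2.4649)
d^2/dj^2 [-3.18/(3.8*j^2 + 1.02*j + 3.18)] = (91.8384*j^2 + 24.65136*j - 3.18*(7.6*j + 1.02)*(15.2*j + 2.04) + 76.85424)/(3.8*j^2 + 1.02*j + 3.18)^3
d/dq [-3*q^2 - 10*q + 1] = -6*q - 10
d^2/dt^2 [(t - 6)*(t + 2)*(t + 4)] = 6*t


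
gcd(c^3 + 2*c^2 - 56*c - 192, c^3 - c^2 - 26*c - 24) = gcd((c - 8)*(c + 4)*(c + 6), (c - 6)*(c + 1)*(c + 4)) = c + 4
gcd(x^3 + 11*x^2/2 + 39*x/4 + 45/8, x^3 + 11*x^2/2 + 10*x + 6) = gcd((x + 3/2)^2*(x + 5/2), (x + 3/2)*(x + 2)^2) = x + 3/2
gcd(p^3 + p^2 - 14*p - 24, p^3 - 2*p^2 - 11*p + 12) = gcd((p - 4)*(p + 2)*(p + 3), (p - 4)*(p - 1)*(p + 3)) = p^2 - p - 12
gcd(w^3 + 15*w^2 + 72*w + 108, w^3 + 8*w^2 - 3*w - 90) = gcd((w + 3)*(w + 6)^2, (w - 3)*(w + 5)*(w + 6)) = w + 6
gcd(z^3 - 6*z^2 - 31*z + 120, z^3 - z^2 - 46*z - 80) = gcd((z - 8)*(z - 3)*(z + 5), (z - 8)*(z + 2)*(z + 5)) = z^2 - 3*z - 40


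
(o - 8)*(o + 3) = o^2 - 5*o - 24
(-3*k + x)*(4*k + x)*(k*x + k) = -12*k^3*x - 12*k^3 + k^2*x^2 + k^2*x + k*x^3 + k*x^2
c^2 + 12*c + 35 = (c + 5)*(c + 7)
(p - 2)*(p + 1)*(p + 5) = p^3 + 4*p^2 - 7*p - 10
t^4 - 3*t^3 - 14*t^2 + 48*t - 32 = (t - 4)*(t - 2)*(t - 1)*(t + 4)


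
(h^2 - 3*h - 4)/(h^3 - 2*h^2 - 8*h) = (h + 1)/(h*(h + 2))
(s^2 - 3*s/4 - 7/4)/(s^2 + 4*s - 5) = (4*s^2 - 3*s - 7)/(4*(s^2 + 4*s - 5))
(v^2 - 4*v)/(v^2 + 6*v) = (v - 4)/(v + 6)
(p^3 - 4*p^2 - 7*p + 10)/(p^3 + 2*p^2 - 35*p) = (p^2 + p - 2)/(p*(p + 7))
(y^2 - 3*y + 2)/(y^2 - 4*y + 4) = (y - 1)/(y - 2)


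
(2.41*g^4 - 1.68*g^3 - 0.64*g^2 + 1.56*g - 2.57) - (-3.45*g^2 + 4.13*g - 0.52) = 2.41*g^4 - 1.68*g^3 + 2.81*g^2 - 2.57*g - 2.05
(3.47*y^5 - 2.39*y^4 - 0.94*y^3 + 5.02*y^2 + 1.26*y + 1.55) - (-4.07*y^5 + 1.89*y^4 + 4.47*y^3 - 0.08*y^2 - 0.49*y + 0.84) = 7.54*y^5 - 4.28*y^4 - 5.41*y^3 + 5.1*y^2 + 1.75*y + 0.71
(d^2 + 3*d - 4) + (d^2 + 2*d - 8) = 2*d^2 + 5*d - 12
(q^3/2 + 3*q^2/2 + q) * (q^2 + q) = q^5/2 + 2*q^4 + 5*q^3/2 + q^2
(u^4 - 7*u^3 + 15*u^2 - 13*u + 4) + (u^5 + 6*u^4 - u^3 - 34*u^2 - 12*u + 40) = u^5 + 7*u^4 - 8*u^3 - 19*u^2 - 25*u + 44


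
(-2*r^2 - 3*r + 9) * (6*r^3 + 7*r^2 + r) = -12*r^5 - 32*r^4 + 31*r^3 + 60*r^2 + 9*r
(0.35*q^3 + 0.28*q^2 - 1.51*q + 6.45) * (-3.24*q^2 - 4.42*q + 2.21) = -1.134*q^5 - 2.4542*q^4 + 4.4283*q^3 - 13.605*q^2 - 31.8461*q + 14.2545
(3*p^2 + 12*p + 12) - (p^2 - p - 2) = 2*p^2 + 13*p + 14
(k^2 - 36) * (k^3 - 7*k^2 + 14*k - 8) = k^5 - 7*k^4 - 22*k^3 + 244*k^2 - 504*k + 288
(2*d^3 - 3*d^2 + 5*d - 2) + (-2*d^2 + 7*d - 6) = 2*d^3 - 5*d^2 + 12*d - 8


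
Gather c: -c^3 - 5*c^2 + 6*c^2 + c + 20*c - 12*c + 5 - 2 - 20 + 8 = -c^3 + c^2 + 9*c - 9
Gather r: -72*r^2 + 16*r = -72*r^2 + 16*r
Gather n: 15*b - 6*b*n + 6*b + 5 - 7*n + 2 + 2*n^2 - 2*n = 21*b + 2*n^2 + n*(-6*b - 9) + 7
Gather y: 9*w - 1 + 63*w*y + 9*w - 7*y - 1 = 18*w + y*(63*w - 7) - 2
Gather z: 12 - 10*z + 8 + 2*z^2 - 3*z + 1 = 2*z^2 - 13*z + 21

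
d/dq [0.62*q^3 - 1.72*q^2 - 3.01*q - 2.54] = 1.86*q^2 - 3.44*q - 3.01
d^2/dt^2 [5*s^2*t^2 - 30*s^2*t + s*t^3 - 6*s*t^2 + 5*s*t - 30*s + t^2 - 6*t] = 10*s^2 + 6*s*t - 12*s + 2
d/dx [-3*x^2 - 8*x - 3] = -6*x - 8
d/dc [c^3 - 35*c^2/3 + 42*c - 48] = 3*c^2 - 70*c/3 + 42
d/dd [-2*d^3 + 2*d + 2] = 2 - 6*d^2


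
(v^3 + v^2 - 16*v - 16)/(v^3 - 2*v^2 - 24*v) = (v^2 - 3*v - 4)/(v*(v - 6))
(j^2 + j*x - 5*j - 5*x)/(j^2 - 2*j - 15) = (j + x)/(j + 3)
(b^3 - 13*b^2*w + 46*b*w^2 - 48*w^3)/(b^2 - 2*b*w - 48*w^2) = (b^2 - 5*b*w + 6*w^2)/(b + 6*w)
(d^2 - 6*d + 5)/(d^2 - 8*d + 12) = (d^2 - 6*d + 5)/(d^2 - 8*d + 12)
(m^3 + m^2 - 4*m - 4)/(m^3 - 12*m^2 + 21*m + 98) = (m^2 - m - 2)/(m^2 - 14*m + 49)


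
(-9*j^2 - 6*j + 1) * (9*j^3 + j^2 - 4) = -81*j^5 - 63*j^4 + 3*j^3 + 37*j^2 + 24*j - 4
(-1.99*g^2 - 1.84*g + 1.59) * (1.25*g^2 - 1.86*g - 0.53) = -2.4875*g^4 + 1.4014*g^3 + 6.4646*g^2 - 1.9822*g - 0.8427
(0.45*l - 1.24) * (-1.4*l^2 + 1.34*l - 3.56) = -0.63*l^3 + 2.339*l^2 - 3.2636*l + 4.4144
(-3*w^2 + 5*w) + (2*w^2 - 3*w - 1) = -w^2 + 2*w - 1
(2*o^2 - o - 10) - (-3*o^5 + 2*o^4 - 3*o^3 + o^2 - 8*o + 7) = 3*o^5 - 2*o^4 + 3*o^3 + o^2 + 7*o - 17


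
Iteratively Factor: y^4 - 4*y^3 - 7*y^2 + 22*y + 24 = (y + 1)*(y^3 - 5*y^2 - 2*y + 24) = (y - 3)*(y + 1)*(y^2 - 2*y - 8) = (y - 4)*(y - 3)*(y + 1)*(y + 2)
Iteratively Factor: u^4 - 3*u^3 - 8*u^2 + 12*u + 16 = (u + 1)*(u^3 - 4*u^2 - 4*u + 16) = (u - 2)*(u + 1)*(u^2 - 2*u - 8) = (u - 2)*(u + 1)*(u + 2)*(u - 4)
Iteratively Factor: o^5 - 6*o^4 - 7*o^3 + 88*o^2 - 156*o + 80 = (o - 1)*(o^4 - 5*o^3 - 12*o^2 + 76*o - 80) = (o - 2)*(o - 1)*(o^3 - 3*o^2 - 18*o + 40) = (o - 2)*(o - 1)*(o + 4)*(o^2 - 7*o + 10) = (o - 2)^2*(o - 1)*(o + 4)*(o - 5)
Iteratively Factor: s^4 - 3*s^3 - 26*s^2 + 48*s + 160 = (s - 4)*(s^3 + s^2 - 22*s - 40) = (s - 4)*(s + 4)*(s^2 - 3*s - 10) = (s - 4)*(s + 2)*(s + 4)*(s - 5)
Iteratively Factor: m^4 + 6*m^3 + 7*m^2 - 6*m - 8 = (m + 1)*(m^3 + 5*m^2 + 2*m - 8) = (m + 1)*(m + 4)*(m^2 + m - 2) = (m - 1)*(m + 1)*(m + 4)*(m + 2)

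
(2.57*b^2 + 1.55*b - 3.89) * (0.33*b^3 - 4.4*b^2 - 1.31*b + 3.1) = 0.8481*b^5 - 10.7965*b^4 - 11.4704*b^3 + 23.0525*b^2 + 9.9009*b - 12.059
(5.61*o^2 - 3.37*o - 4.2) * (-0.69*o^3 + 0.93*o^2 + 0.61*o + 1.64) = -3.8709*o^5 + 7.5426*o^4 + 3.186*o^3 + 3.2387*o^2 - 8.0888*o - 6.888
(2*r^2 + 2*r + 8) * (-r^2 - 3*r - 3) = -2*r^4 - 8*r^3 - 20*r^2 - 30*r - 24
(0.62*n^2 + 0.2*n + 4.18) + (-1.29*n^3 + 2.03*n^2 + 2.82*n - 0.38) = -1.29*n^3 + 2.65*n^2 + 3.02*n + 3.8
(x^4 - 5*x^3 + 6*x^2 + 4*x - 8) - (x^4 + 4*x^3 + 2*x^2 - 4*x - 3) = -9*x^3 + 4*x^2 + 8*x - 5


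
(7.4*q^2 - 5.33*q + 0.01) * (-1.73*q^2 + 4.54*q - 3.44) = -12.802*q^4 + 42.8169*q^3 - 49.6715*q^2 + 18.3806*q - 0.0344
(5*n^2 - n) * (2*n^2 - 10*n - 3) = 10*n^4 - 52*n^3 - 5*n^2 + 3*n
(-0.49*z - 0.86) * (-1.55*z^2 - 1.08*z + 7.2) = 0.7595*z^3 + 1.8622*z^2 - 2.5992*z - 6.192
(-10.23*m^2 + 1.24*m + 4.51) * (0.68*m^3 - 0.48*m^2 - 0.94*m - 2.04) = -6.9564*m^5 + 5.7536*m^4 + 12.0878*m^3 + 17.5388*m^2 - 6.769*m - 9.2004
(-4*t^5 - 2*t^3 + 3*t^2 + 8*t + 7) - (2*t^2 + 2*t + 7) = -4*t^5 - 2*t^3 + t^2 + 6*t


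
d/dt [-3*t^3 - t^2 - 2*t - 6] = -9*t^2 - 2*t - 2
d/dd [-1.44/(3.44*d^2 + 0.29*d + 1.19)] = (9.9072*d + 0.4176)/(3.44*d^2 + 0.29*d + 1.19)^2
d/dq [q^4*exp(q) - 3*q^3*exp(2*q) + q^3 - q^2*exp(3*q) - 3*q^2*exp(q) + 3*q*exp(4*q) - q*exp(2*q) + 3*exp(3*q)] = q^4*exp(q) - 6*q^3*exp(2*q) + 4*q^3*exp(q) - 3*q^2*exp(3*q) - 9*q^2*exp(2*q) - 3*q^2*exp(q) + 3*q^2 + 12*q*exp(4*q) - 2*q*exp(3*q) - 2*q*exp(2*q) - 6*q*exp(q) + 3*exp(4*q) + 9*exp(3*q) - exp(2*q)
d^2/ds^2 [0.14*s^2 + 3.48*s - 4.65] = 0.280000000000000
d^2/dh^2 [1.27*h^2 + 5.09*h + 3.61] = 2.54000000000000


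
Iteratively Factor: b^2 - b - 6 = (b + 2)*(b - 3)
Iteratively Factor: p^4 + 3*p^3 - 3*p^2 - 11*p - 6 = (p - 2)*(p^3 + 5*p^2 + 7*p + 3) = (p - 2)*(p + 1)*(p^2 + 4*p + 3) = (p - 2)*(p + 1)^2*(p + 3)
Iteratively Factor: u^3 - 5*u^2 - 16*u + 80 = (u + 4)*(u^2 - 9*u + 20) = (u - 5)*(u + 4)*(u - 4)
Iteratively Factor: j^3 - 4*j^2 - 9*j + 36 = (j - 3)*(j^2 - j - 12) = (j - 3)*(j + 3)*(j - 4)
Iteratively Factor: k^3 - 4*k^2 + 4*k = (k - 2)*(k^2 - 2*k) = (k - 2)^2*(k)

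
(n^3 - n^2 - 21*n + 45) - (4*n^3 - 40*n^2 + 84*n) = -3*n^3 + 39*n^2 - 105*n + 45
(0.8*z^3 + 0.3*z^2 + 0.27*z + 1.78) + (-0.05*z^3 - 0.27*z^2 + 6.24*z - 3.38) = 0.75*z^3 + 0.03*z^2 + 6.51*z - 1.6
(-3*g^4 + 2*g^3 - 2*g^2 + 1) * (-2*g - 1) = 6*g^5 - g^4 + 2*g^3 + 2*g^2 - 2*g - 1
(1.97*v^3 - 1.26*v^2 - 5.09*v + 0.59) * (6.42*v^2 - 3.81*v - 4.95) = 12.6474*v^5 - 15.5949*v^4 - 37.6287*v^3 + 29.4177*v^2 + 22.9476*v - 2.9205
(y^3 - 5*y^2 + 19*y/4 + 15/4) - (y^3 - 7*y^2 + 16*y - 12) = 2*y^2 - 45*y/4 + 63/4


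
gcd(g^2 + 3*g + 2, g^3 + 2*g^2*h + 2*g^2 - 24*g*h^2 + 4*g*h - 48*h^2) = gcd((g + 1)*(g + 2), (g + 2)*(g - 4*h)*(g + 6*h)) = g + 2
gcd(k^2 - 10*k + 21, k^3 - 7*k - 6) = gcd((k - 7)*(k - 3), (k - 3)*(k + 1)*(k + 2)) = k - 3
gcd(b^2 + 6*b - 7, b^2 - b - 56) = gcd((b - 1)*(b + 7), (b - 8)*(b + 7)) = b + 7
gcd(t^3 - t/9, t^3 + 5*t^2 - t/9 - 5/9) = t^2 - 1/9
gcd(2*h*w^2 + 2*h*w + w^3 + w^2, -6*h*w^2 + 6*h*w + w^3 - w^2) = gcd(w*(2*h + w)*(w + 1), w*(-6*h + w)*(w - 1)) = w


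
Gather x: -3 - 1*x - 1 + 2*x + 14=x + 10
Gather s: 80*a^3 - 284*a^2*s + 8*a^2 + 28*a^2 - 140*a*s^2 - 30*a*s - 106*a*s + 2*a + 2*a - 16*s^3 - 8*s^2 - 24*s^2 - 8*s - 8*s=80*a^3 + 36*a^2 + 4*a - 16*s^3 + s^2*(-140*a - 32) + s*(-284*a^2 - 136*a - 16)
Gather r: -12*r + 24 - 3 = 21 - 12*r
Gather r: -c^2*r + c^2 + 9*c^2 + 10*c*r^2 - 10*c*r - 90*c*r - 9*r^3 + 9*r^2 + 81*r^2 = 10*c^2 - 9*r^3 + r^2*(10*c + 90) + r*(-c^2 - 100*c)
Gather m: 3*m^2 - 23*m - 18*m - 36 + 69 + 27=3*m^2 - 41*m + 60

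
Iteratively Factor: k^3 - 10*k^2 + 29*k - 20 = (k - 4)*(k^2 - 6*k + 5) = (k - 4)*(k - 1)*(k - 5)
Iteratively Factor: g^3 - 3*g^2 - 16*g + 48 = (g + 4)*(g^2 - 7*g + 12) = (g - 4)*(g + 4)*(g - 3)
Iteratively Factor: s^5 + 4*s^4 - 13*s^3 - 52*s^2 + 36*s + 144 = (s + 3)*(s^4 + s^3 - 16*s^2 - 4*s + 48) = (s - 3)*(s + 3)*(s^3 + 4*s^2 - 4*s - 16) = (s - 3)*(s - 2)*(s + 3)*(s^2 + 6*s + 8) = (s - 3)*(s - 2)*(s + 3)*(s + 4)*(s + 2)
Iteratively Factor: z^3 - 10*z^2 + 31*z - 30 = (z - 5)*(z^2 - 5*z + 6) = (z - 5)*(z - 3)*(z - 2)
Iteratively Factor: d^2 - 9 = (d + 3)*(d - 3)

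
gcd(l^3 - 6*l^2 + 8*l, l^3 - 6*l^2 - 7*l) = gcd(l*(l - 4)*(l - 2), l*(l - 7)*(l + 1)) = l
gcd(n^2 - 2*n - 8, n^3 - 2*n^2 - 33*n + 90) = 1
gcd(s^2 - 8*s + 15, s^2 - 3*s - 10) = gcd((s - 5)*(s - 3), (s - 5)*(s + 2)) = s - 5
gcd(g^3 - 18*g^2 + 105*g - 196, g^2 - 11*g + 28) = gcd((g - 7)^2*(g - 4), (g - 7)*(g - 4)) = g^2 - 11*g + 28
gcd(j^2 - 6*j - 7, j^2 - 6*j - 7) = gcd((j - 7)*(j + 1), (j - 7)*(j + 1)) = j^2 - 6*j - 7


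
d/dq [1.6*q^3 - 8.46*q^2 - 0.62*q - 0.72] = 4.8*q^2 - 16.92*q - 0.62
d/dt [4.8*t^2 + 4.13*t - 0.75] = 9.6*t + 4.13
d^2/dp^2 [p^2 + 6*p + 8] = 2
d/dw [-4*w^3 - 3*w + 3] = -12*w^2 - 3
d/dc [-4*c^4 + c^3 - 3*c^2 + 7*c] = -16*c^3 + 3*c^2 - 6*c + 7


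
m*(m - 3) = m^2 - 3*m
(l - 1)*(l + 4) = l^2 + 3*l - 4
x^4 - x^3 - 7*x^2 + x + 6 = (x - 3)*(x - 1)*(x + 1)*(x + 2)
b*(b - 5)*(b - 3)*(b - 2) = b^4 - 10*b^3 + 31*b^2 - 30*b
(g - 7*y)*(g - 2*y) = g^2 - 9*g*y + 14*y^2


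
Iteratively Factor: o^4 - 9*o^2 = (o - 3)*(o^3 + 3*o^2) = (o - 3)*(o + 3)*(o^2) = o*(o - 3)*(o + 3)*(o)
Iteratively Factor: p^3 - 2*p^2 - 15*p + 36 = (p - 3)*(p^2 + p - 12) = (p - 3)*(p + 4)*(p - 3)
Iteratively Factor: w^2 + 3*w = (w)*(w + 3)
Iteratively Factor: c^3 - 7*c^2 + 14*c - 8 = (c - 2)*(c^2 - 5*c + 4) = (c - 4)*(c - 2)*(c - 1)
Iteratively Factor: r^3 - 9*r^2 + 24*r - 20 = (r - 2)*(r^2 - 7*r + 10) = (r - 2)^2*(r - 5)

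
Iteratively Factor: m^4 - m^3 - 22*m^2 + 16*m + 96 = (m + 2)*(m^3 - 3*m^2 - 16*m + 48) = (m - 4)*(m + 2)*(m^2 + m - 12) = (m - 4)*(m - 3)*(m + 2)*(m + 4)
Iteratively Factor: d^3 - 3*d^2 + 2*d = (d - 2)*(d^2 - d) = (d - 2)*(d - 1)*(d)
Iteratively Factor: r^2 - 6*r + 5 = (r - 1)*(r - 5)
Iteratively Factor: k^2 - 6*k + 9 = (k - 3)*(k - 3)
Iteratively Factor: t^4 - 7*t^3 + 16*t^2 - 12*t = (t - 3)*(t^3 - 4*t^2 + 4*t) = (t - 3)*(t - 2)*(t^2 - 2*t) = t*(t - 3)*(t - 2)*(t - 2)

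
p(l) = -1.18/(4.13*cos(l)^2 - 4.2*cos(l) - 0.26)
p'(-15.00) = -0.28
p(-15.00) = -0.22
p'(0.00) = 0.00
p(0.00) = 3.58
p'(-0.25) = 5.43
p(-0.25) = 2.61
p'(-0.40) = 4.01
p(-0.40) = 1.89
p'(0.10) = -3.86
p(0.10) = 3.37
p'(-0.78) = 1.03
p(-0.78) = 1.02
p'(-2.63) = -0.15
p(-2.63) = -0.18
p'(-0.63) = 1.88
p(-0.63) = 1.23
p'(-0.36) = 4.47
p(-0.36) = 2.06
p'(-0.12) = 4.39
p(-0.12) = 3.29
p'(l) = -1.18*(8.26*sin(l)*cos(l) - 4.2*sin(l))/(4.13*cos(l)^2 - 4.2*cos(l) - 0.26)^2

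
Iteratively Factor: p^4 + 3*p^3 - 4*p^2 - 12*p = (p + 3)*(p^3 - 4*p) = p*(p + 3)*(p^2 - 4) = p*(p + 2)*(p + 3)*(p - 2)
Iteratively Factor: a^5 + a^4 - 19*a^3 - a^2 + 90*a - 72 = (a - 3)*(a^4 + 4*a^3 - 7*a^2 - 22*a + 24) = (a - 3)*(a - 2)*(a^3 + 6*a^2 + 5*a - 12) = (a - 3)*(a - 2)*(a + 3)*(a^2 + 3*a - 4) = (a - 3)*(a - 2)*(a - 1)*(a + 3)*(a + 4)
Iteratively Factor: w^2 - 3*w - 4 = (w + 1)*(w - 4)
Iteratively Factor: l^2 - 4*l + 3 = (l - 1)*(l - 3)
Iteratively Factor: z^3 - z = (z + 1)*(z^2 - z) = z*(z + 1)*(z - 1)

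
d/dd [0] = 0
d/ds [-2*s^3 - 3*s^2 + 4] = 6*s*(-s - 1)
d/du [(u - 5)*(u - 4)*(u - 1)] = 3*u^2 - 20*u + 29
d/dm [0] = 0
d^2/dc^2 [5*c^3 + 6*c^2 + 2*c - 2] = 30*c + 12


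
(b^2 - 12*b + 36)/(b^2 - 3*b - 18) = (b - 6)/(b + 3)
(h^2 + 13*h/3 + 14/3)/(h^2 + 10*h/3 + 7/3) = (h + 2)/(h + 1)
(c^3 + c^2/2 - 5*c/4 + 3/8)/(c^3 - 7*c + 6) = (8*c^3 + 4*c^2 - 10*c + 3)/(8*(c^3 - 7*c + 6))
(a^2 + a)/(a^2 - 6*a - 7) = a/(a - 7)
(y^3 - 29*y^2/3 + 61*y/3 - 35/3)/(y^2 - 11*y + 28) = (3*y^2 - 8*y + 5)/(3*(y - 4))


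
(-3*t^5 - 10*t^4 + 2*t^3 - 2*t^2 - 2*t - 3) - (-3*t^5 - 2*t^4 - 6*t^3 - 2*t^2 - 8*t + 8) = -8*t^4 + 8*t^3 + 6*t - 11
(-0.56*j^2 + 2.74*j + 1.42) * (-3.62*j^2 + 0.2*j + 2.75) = 2.0272*j^4 - 10.0308*j^3 - 6.1324*j^2 + 7.819*j + 3.905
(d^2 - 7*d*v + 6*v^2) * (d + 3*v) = d^3 - 4*d^2*v - 15*d*v^2 + 18*v^3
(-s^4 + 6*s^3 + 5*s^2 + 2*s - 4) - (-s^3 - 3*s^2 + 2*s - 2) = -s^4 + 7*s^3 + 8*s^2 - 2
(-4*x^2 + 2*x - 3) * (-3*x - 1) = 12*x^3 - 2*x^2 + 7*x + 3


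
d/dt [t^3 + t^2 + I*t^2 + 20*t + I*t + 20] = 3*t^2 + 2*t*(1 + I) + 20 + I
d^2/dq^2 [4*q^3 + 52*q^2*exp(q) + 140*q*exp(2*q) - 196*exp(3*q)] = 52*q^2*exp(q) + 560*q*exp(2*q) + 208*q*exp(q) + 24*q - 1764*exp(3*q) + 560*exp(2*q) + 104*exp(q)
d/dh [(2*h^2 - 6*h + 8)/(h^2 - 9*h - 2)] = 12*(-h^2 - 2*h + 7)/(h^4 - 18*h^3 + 77*h^2 + 36*h + 4)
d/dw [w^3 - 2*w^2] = w*(3*w - 4)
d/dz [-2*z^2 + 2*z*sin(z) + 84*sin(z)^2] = 2*z*cos(z) - 4*z + 2*sin(z) + 84*sin(2*z)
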